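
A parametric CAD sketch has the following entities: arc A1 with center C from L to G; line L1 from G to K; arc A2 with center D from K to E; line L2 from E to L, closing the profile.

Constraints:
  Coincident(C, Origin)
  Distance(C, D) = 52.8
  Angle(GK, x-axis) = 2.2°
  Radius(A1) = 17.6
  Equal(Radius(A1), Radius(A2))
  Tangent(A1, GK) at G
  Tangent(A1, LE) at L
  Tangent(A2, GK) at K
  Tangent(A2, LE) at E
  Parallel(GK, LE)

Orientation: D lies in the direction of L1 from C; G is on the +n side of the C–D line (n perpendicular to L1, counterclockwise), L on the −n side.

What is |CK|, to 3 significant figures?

55.7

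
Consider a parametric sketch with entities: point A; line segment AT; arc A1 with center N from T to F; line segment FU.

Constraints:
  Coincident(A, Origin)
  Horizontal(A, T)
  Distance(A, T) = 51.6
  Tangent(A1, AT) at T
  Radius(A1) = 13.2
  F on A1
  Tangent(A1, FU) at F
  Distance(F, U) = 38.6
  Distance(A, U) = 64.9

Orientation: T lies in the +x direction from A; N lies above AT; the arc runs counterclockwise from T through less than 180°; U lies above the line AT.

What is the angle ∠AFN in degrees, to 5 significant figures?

18.243°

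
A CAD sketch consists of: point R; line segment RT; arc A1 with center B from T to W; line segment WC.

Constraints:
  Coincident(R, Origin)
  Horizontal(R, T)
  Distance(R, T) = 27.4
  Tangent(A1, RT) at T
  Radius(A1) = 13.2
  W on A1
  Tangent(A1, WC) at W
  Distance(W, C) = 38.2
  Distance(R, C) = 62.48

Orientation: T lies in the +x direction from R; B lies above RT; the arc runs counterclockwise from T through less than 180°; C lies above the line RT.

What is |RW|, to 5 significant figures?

43.335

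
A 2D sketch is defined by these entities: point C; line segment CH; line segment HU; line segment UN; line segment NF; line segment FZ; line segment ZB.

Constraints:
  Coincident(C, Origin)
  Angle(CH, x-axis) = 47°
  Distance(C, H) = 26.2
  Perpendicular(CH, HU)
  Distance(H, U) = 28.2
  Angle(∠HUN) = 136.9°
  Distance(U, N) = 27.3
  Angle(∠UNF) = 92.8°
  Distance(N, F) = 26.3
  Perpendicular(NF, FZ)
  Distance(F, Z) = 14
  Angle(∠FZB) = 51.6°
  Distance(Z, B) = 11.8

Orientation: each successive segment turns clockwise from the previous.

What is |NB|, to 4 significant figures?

18.31

C is at the origin; CH runs at 47.0° with length 26.2, so H = (17.87, 19.16). CH ⟂ HU, so HU runs at -43.00°; with |HU| = 28.2, U = (38.49, -0.07089). ∠HUN = 136.9° gives UN at -86.10° from the x-axis; with |UN| = 27.3, N = (40.35, -27.31). ∠UNF = 92.8° gives NF at -173.3° from the x-axis; with |NF| = 26.3, F = (14.23, -30.38). NF is perpendicular to FZ, so FZ runs at 96.70°; with |FZ| = 14.0, Z = (12.60, -16.47). ∠FZB = 51.6° gives ZB at -31.70° from the x-axis; with |ZB| = 11.8, B = (22.64, -22.67). Then |NB| = |B − N| = 18.31.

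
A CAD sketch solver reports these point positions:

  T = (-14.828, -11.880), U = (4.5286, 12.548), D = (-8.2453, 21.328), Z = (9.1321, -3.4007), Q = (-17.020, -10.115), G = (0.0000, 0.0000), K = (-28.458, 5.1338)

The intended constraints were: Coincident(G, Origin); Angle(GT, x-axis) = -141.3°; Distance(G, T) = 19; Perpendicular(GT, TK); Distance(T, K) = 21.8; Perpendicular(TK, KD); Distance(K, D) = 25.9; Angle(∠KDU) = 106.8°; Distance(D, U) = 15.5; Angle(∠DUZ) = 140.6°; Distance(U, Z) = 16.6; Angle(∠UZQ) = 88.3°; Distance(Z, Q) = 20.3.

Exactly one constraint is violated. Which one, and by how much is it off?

Distance(Z, Q) = 20.3 — off by 6.70.

G = (0.00, 0.00) ✓; GT at -141.3° ✓; |GT| = 19.00 ✓; ∠(GT, TK) = 90.00° ✓; |TK| = 21.80 ✓; ∠(TK, KD) = 90.00° ✓; |KD| = 25.90 ✓; ∠KDU = 106.8° ✓; |DU| = 15.50 ✓; ∠DUZ = 140.6° ✓; |UZ| = 16.60 ✓; ∠UZQ = 88.30° ✓; |ZQ| = 27.00 ✗.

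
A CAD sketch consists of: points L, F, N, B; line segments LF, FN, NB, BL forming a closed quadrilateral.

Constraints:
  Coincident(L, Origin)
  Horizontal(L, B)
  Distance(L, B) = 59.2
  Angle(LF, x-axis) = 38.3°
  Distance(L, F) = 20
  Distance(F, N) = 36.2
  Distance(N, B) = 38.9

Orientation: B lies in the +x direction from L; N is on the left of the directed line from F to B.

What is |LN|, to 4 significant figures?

56.20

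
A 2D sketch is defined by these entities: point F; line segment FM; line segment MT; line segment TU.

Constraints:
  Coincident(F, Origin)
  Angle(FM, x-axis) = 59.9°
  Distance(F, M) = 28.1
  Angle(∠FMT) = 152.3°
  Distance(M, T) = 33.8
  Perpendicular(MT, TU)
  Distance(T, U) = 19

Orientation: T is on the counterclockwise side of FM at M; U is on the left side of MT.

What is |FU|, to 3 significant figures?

59.0

F is at the origin; FM runs at 59.9° with length 28.1, so M = 28.1·(cos 59.9°, sin 59.9°) = (14.1, 24.3). ∠FMT = 152.3°, so MT runs at 59.9° + (180° − 152.3°) = 87.6° from the x-axis; with |MT| = 33.8, T = M + 33.8·(cos 87.6°, sin 87.6°) = (15.5, 58.1). MT is perpendicular to TU; with |TU| = 19.0 on the left of MT, U = T + 19.0·(-0.999, 0.0419) = (-3.48, 58.9). Then |FU| = |U − F| = 59.0.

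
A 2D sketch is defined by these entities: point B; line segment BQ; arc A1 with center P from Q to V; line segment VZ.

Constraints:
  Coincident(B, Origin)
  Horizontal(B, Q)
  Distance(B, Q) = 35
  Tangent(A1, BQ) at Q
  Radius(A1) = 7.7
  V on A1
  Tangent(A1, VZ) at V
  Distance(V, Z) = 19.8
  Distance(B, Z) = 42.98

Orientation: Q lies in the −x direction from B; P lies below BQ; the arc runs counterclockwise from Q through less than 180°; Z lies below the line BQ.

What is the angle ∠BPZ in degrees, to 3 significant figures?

94.2°

Checks: |PV| = 7.700 ✓; ∠(PV, VZ) = 90.00° ✓; |VZ| = 19.80 ✓; |BZ| = 42.98 ✓.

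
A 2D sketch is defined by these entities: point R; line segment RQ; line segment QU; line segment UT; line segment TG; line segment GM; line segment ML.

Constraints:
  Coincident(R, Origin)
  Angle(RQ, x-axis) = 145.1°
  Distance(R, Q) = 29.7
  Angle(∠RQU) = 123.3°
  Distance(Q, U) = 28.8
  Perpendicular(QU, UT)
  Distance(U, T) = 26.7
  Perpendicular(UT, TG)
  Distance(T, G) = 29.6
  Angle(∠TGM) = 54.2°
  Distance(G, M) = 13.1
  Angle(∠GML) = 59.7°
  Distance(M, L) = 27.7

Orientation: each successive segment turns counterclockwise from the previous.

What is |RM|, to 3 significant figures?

24.8

UT is perpendicular to TG, so TG runs at 21.8°; with |TG| = 29.6, G = (-13.7, -7.50). ∠TGM = 54.2° gives GM at 148° from the x-axis; with |GM| = 13.1, M = (-24.8, -0.481). Then |RM| = |M − R| = 24.8.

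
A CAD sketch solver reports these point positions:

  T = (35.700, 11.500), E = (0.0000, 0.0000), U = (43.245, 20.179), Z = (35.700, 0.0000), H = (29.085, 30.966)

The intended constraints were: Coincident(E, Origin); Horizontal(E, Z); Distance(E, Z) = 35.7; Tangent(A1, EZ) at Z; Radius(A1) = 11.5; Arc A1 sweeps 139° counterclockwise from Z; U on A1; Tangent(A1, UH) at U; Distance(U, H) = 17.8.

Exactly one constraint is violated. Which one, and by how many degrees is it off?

Tangent(A1, UH) at U — off by 3.70°.

E = (0.00, 0.00) ✓; E.y = 0.00, Z.y = 0.00 ✓; |EZ| = 35.70 ✓; ∠(TZ, ZE) = 90.00° ✓; |TZ| = 11.50 ✓; bearing(T→U) − bearing(T→Z) = 139.0° ✓; |TU| = 11.50 ✓; ∠(TU, UH) = 86.30° ✗; |UH| = 17.80 ✓.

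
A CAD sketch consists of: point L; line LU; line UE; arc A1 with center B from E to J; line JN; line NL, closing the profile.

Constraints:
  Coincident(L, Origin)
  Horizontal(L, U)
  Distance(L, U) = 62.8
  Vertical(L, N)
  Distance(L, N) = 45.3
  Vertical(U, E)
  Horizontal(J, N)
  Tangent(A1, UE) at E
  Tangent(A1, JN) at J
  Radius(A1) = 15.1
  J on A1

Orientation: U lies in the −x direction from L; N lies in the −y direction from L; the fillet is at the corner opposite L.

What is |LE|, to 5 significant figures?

69.684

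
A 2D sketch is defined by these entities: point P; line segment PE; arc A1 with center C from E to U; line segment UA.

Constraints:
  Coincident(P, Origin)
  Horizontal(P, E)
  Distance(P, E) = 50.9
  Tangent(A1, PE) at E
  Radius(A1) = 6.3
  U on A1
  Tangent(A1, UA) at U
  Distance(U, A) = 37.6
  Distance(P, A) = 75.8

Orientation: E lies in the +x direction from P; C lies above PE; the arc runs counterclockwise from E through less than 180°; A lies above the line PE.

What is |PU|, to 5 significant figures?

57.380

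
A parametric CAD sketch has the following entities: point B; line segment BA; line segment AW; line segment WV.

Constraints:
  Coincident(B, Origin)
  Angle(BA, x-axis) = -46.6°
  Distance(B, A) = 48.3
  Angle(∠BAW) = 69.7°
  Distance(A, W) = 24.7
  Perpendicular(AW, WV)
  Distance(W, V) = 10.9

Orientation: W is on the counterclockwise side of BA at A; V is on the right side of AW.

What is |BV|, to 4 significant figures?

56.76

∠BAW = 69.7°, so AW runs at -46.6° + (180° − 69.7°) = 63.70° from the x-axis; with |AW| = 24.7, W = A + 24.7·(cos 63.70°, sin 63.70°) = (44.13, -12.95). AW is perpendicular to WV; with |WV| = 10.9 on the right of AW, V = W + 10.9·(0.8965, -0.4431) = (53.90, -17.78). Then |BV| = |V − B| = 56.76.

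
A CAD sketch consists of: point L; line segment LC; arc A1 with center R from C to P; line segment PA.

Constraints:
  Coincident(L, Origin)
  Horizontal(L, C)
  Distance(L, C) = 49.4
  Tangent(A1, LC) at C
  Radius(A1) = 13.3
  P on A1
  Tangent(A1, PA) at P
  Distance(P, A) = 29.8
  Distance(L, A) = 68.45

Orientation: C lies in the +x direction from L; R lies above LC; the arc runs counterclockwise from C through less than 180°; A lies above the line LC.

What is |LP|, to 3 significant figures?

64.4

L is at the origin; LC is horizontal with |LC| = 49.4 and C on the +x side, so C = (49.4, 0.00). A1 meets LC tangentially, so RC is at right angles to LC, so R = C + (0, 13.3) = (49.4, 13.3). Since RP ⟂ PA (tangency), |RA| = √(13.3² + 29.8²) = 32.6 regardless of where P sits on A1. So A lies on both circle(L, 68.45) and circle(R, 32.6); the above-LC intersection is A = (50.8, 45.9). P is the foot of the tangent from A: P = (61.8, 18.2).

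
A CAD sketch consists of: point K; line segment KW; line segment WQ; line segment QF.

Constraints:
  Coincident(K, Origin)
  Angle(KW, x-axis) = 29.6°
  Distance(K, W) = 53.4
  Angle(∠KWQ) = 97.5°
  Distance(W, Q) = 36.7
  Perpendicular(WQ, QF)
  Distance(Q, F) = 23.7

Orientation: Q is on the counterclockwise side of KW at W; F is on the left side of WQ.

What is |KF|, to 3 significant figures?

52.6

∠KWQ = 97.5°, so WQ runs at 29.6° + (180° − 97.5°) = 112° from the x-axis; with |WQ| = 36.7, Q = W + 36.7·(cos 112°, sin 112°) = (32.6, 60.4). WQ is perpendicular to QF; with |QF| = 23.7 on the left of WQ, F = Q + 23.7·(-0.927, -0.376) = (10.7, 51.5). Then |KF| = |F − K| = 52.6.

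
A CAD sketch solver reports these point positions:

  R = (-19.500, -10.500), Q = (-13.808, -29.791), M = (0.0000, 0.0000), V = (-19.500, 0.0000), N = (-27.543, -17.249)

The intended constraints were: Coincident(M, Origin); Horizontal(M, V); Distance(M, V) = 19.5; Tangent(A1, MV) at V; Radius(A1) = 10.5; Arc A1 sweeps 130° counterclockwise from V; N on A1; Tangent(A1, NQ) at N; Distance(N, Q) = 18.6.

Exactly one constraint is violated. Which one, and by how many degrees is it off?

Tangent(A1, NQ) at N — off by 7.60°.

M = (0.00, 0.00) ✓; M.y = 0.00, V.y = 0.00 ✓; |MV| = 19.50 ✓; ∠(RV, VM) = 90.00° ✓; |RV| = 10.50 ✓; bearing(R→N) − bearing(R→V) = 130.0° ✓; |RN| = 10.50 ✓; ∠(RN, NQ) = 82.40° ✗; |NQ| = 18.60 ✓.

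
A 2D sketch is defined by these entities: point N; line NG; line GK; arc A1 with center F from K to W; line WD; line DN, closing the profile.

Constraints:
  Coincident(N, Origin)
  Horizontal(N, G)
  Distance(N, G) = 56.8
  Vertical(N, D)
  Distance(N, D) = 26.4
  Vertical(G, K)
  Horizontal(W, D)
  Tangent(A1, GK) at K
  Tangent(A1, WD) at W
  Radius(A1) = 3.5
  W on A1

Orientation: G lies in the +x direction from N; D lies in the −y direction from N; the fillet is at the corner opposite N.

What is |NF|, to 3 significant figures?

58.0

N is at the origin; NG is horizontal with |NG| = 56.8 and G on the +x side, so G = (56.8, 0.00). ND is vertical with |ND| = 26.4 and D on the −y side, so D = (0.00, -26.4). The virtual corner opposite N is at (56.8, -26.4). Tangency of A1 to GK means the radius FK is perpendicular to GK and A1 meets WD tangentially, so FW is at right angles to WD, with radius 3.5, so the center F sits 3.5 in from both sides at F = (53.3, -22.9). Then |NF| = |F − N| = 58.0.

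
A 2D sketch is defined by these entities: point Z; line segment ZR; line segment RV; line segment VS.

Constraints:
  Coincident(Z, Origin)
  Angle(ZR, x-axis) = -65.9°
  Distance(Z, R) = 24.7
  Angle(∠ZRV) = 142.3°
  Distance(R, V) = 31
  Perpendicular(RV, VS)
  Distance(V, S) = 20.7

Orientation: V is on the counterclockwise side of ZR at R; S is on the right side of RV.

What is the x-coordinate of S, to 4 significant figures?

27.62

∠ZRV = 142.3°, so RV runs at -65.9° + (180° − 142.3°) = -28.20° from the x-axis; with |RV| = 31.0, V = R + 31.0·(cos -28.20°, sin -28.20°) = (37.41, -37.20). RV ⟂ VS; with |VS| = 20.7 on the right of RV, S = V + 20.7·(-0.4726, -0.8813) = (27.62, -55.44). So S.x = 27.62.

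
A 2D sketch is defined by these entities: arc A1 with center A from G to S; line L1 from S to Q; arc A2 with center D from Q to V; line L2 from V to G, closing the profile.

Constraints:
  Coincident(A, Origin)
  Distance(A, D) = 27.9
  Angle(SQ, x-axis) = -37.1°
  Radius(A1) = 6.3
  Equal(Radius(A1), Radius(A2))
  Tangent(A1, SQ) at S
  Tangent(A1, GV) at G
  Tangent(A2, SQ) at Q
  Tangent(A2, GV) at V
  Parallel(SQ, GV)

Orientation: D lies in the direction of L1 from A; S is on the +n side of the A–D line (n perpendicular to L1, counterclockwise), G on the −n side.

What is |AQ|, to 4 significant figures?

28.60

The slot axis is L1's direction at -37.1°, so u = (cos -37.1°, sin -37.1°) = (0.7976, -0.6032) and n = (−sin -37.1°, cos -37.1°) = (0.6032, 0.7976). A is at the origin and D lies 27.9 along u from A, so D = 27.9·u = (22.25, -16.83). Tangency of A1 to both parallel lines with radius 6.3 puts S and G at A ± 6.3·n: S = (3.800, 5.025), G = (-3.800, -5.025). Equal radii place Q and V the same way about D: Q = D + 6.3·n = (26.05, -11.80), V = D − 6.3·n = (18.45, -21.85). Then |AQ| = |Q − A| = 28.60.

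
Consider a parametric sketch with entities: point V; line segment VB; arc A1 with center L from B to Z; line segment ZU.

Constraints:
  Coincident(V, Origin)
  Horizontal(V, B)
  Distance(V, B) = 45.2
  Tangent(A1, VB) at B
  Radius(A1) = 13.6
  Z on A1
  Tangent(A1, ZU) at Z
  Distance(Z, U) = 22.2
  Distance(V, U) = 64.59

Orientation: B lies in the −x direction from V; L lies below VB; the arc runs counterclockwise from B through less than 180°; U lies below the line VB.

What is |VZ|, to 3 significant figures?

60.8

Checks: |LZ| = 13.60 ✓; ∠(LZ, ZU) = 90.00° ✓; |ZU| = 22.20 ✓; |VU| = 64.59 ✓.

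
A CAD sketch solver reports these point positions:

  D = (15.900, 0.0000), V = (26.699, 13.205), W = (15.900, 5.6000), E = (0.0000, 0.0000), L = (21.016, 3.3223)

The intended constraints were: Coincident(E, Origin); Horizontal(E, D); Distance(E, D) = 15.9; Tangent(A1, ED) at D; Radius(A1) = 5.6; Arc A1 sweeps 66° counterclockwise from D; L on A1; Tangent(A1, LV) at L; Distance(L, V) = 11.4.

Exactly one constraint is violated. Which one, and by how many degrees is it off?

Tangent(A1, LV) at L — off by 5.90°.

E = (0.00, 0.00) ✓; E.y = 0.00, D.y = 0.00 ✓; |ED| = 15.90 ✓; ∠(WD, DE) = 90.00° ✓; |WD| = 5.600 ✓; bearing(W→L) − bearing(W→D) = 66.00° ✓; |WL| = 5.600 ✓; ∠(WL, LV) = 95.90° ✗; |LV| = 11.40 ✓.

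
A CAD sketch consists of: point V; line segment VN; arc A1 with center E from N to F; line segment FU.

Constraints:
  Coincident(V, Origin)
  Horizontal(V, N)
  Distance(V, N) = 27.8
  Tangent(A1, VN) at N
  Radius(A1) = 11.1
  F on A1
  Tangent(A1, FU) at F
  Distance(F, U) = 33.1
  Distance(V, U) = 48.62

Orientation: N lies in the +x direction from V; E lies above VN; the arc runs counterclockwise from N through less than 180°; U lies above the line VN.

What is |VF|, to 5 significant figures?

40.866

V is at the origin; VN is horizontal with |VN| = 27.8 and N on the +x side, so N = (27.800, 0.0000). Since A1 is tangent to VN there, EN ⟂ VN, so E = N + (0, 11.1) = (27.800, 11.100). Since EF ⟂ FU (tangency), |EU| = √(11.1² + 33.1²) = 34.912 regardless of where F sits on A1. So U lies on both circle(V, 48.62) and circle(E, 34.912); the above-VN intersection is U = (18.810, 44.834). F is the foot of the tangent from U: F = (37.060, 17.220).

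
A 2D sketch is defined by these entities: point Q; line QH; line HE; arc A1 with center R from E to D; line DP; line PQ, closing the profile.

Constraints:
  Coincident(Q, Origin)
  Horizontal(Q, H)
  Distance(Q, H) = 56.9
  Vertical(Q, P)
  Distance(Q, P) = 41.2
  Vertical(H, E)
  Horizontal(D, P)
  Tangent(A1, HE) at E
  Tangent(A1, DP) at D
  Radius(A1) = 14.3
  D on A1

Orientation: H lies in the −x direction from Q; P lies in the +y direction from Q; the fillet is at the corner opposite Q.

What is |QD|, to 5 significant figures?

59.264

Q is at the origin; QH is horizontal with |QH| = 56.9 and H on the −x side, so H = (-56.900, 0.0000). QP is vertical with |QP| = 41.2 and P on the +y side, so P = (0.0000, 41.200). The virtual corner opposite Q is at (-56.900, 41.200). The tangent condition forces RE to be normal to HE and the tangent condition forces RD to be normal to DP, with radius 14.3, so the center R sits 14.3 in from both sides at R = (-42.600, 26.900). That places the tangent points at E = (-56.900, 26.900) on HE and D = (-42.600, 41.200) on DP. Then |QD| = |D − Q| = 59.264.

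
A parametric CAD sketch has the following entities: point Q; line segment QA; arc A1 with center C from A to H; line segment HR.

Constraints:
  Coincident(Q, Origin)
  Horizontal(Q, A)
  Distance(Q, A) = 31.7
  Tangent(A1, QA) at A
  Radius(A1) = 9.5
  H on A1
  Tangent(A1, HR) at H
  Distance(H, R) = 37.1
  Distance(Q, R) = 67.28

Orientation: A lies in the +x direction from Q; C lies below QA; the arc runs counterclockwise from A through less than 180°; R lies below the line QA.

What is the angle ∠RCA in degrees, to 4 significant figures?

145.9°

Q is at the origin; QA is horizontal with |QA| = 31.7 and A on the +x side, so A = (31.70, 0.000). Since A1 is tangent to QA there, CA ⟂ QA, so C = A + (0, -9.5) = (31.70, -9.500). Since CH ⟂ HR (tangency), |CR| = √(9.5² + 37.1²) = 38.30 regardless of where H sits on A1. So R lies on both circle(Q, 67.28) and circle(C, 38.30); the below-QA intersection is R = (53.19, -41.20). H is the foot of the tangent from R: H = (25.41, -16.61).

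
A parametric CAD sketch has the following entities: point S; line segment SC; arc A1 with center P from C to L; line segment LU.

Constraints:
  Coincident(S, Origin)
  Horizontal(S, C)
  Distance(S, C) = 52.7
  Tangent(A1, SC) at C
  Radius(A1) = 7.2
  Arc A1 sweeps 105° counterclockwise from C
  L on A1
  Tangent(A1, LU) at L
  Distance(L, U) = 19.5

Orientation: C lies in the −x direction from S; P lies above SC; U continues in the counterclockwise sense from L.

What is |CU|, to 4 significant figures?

27.96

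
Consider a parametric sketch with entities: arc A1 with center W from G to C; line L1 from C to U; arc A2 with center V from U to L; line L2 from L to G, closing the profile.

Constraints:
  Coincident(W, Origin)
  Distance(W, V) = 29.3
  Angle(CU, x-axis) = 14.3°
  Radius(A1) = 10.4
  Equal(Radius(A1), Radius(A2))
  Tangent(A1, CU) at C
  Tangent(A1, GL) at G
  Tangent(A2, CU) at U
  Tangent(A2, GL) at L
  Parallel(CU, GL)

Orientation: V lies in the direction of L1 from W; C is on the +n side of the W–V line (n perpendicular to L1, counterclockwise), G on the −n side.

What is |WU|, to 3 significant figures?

31.1

The slot axis is L1's direction at 14.3°, so u = (cos 14.3°, sin 14.3°) = (0.969, 0.247) and n = (−sin 14.3°, cos 14.3°) = (-0.247, 0.969). W is at the origin and V lies 29.3 along u from W, so V = 29.3·u = (28.4, 7.24). Tangency of A1 to both parallel lines with radius 10.4 puts C and G at W ± 10.4·n: C = (-2.57, 10.1), G = (2.57, -10.1). Equal radii place U and L the same way about V: U = V + 10.4·n = (25.8, 17.3), L = V − 10.4·n = (31.0, -2.84). Then |WU| = |U − W| = 31.1.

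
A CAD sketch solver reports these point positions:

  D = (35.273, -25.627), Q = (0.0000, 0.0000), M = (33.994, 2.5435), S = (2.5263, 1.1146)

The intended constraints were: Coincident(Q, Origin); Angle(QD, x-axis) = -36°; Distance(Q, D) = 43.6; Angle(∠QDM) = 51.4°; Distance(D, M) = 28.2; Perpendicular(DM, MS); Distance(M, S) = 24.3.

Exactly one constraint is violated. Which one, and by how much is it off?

Distance(M, S) = 24.3 — off by 7.20.

Q = (0.00, 0.00) ✓; QD at -36.00° ✓; |QD| = 43.60 ✓; ∠QDM = 51.40° ✓; |DM| = 28.20 ✓; ∠(DM, MS) = 90.00° ✓; |MS| = 31.50 ✗.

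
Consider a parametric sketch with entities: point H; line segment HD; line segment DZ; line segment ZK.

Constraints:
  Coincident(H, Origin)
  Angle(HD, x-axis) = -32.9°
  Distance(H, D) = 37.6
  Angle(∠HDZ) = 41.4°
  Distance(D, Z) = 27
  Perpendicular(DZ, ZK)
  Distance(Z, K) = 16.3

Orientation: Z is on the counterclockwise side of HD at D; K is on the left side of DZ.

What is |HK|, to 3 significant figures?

8.65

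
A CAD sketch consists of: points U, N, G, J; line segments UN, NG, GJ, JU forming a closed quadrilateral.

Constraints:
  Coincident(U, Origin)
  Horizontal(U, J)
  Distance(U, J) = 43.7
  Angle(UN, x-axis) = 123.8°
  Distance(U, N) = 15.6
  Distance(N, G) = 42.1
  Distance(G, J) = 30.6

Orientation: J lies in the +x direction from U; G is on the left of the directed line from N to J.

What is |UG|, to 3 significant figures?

41.4

U is at the origin; U and J share the same y with |UJ| = 43.7 and J in +x, so J = (43.7, 0). UN runs at 123.8° with |UN| = 15.6, so N = (-8.68, 13.0). G is determined by |NG| = 42.1 and |GJ| = 30.6 together: it lies at the intersection of circle(N, 42.1) and circle(J, 30.6). With |NJ| = 54.0, the foot of the radical line on NJ is 34.7 from N and the perpendicular offset is √(42.1² − 34.7²) = 23.8. Taking the left-of-NJ solution: G = (30.7, 27.7).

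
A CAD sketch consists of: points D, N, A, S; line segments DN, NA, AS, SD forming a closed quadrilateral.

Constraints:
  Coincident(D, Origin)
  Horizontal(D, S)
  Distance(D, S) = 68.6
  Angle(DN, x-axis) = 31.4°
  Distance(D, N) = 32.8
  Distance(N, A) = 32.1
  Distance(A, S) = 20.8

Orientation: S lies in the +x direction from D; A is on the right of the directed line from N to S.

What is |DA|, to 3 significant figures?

49.6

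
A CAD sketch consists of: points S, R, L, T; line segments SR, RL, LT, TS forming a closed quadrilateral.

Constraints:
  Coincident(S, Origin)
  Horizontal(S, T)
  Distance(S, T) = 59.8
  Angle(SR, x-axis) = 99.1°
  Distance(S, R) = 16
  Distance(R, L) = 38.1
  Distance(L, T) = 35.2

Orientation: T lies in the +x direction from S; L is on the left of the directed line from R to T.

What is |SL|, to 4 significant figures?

42.38

Checks: |RL| = 38.10 ✓; |LT| = 35.20 ✓.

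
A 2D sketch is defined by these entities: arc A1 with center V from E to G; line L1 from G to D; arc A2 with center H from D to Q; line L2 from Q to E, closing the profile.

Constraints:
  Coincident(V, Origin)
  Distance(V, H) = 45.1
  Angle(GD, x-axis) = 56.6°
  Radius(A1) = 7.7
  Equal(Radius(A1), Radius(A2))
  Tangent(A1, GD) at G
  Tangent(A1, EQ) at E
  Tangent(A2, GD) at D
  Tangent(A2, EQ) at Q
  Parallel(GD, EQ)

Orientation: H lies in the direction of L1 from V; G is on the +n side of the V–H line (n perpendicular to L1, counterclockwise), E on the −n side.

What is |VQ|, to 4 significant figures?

45.75

The slot axis is L1's direction at 56.6°, so u = (cos 56.6°, sin 56.6°) = (0.5505, 0.8348) and n = (−sin 56.6°, cos 56.6°) = (-0.8348, 0.5505). V is at the origin and H lies 45.1 along u from V, so H = 45.1·u = (24.83, 37.65). Tangency of A1 to both parallel lines with radius 7.7 puts G and E at V ± 7.7·n: G = (-6.428, 4.239), E = (6.428, -4.239). Equal radii place D and Q the same way about H: D = H + 7.7·n = (18.40, 41.89), Q = H − 7.7·n = (31.26, 33.41). Then |VQ| = |Q − V| = 45.75.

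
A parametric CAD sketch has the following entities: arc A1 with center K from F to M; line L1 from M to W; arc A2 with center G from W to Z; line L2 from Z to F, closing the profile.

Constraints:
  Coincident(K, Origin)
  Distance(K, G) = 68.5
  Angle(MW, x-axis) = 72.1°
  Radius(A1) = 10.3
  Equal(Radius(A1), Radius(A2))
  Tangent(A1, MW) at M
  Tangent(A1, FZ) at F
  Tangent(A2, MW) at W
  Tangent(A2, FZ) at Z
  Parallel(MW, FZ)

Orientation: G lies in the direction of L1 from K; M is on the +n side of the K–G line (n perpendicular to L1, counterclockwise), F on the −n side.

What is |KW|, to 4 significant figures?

69.27

The slot axis is L1's direction at 72.1°, so u = (cos 72.1°, sin 72.1°) = (0.3074, 0.9516) and n = (−sin 72.1°, cos 72.1°) = (-0.9516, 0.3074). K is at the origin and G lies 68.5 along u from K, so G = 68.5·u = (21.05, 65.18). Tangency of A1 to both parallel lines with radius 10.3 puts M and F at K ± 10.3·n: M = (-9.801, 3.166), F = (9.801, -3.166). Equal radii place W and Z the same way about G: W = G + 10.3·n = (11.25, 68.35), Z = G − 10.3·n = (30.86, 62.02). Then |KW| = |W − K| = 69.27.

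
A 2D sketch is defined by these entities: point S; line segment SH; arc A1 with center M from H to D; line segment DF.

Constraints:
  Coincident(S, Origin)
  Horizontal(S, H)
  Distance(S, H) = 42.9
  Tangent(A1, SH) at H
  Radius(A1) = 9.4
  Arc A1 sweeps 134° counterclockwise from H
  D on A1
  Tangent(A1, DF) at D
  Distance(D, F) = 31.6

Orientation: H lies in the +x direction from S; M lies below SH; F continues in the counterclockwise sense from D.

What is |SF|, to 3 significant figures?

69.8

On A1, H sits at bearing 90° from M; a 134° counterclockwise sweep puts D at bearing 224°, so D = M + 9.4·(cos 224°, sin 224°) = (36.1, -15.9). Since A1 is tangent to DF there, MD ⟂ DF, so DF runs along (−sin 224°, cos 224°); with |DF| = 31.6, F = (58.1, -38.7). Then |SF| = |F − S| = 69.8.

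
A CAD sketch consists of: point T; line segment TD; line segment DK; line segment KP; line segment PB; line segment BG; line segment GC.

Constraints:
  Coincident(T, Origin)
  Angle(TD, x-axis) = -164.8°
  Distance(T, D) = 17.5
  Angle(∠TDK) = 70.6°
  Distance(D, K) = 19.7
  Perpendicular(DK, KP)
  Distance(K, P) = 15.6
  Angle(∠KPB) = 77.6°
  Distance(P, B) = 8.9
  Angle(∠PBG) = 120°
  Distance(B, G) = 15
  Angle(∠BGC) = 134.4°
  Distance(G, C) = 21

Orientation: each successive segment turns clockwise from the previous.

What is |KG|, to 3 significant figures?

13.2

∠KPB = 77.6° gives PB at -107° from the x-axis; with |PB| = 8.9, B = (-2.43, 5.39). ∠PBG = 120.0° gives BG at -167° from the x-axis; with |BG| = 15.0, G = (-17.0, 1.91). Then |KG| = |G − K| = 13.2.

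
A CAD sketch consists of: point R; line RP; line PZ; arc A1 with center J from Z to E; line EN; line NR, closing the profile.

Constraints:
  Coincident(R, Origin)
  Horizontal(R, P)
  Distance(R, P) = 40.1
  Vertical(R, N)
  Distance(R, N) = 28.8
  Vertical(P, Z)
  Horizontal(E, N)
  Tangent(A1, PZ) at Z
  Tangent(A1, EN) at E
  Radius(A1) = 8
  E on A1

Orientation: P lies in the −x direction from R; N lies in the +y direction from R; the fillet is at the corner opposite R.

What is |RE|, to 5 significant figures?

43.126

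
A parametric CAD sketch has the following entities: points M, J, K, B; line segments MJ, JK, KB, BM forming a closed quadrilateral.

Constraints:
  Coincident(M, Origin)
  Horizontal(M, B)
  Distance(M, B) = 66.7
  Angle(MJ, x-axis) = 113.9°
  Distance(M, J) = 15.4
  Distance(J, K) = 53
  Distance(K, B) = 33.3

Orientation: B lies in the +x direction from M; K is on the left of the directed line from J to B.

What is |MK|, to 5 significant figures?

52.220

Checks: |JK| = 53.00 ✓; |KB| = 33.30 ✓.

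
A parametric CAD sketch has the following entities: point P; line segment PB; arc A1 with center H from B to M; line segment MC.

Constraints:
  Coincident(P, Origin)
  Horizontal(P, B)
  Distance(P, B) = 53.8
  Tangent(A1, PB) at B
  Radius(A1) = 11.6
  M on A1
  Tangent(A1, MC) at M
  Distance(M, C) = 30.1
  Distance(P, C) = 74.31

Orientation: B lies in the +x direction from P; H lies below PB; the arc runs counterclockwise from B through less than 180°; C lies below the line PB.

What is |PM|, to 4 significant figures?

47.58

Checks: P = (0.00, 0.00) ✓; |HM| = 11.60 ✓; ∠(HM, MC) = 90.00° ✓; |MC| = 30.10 ✓; |PC| = 74.31 ✓.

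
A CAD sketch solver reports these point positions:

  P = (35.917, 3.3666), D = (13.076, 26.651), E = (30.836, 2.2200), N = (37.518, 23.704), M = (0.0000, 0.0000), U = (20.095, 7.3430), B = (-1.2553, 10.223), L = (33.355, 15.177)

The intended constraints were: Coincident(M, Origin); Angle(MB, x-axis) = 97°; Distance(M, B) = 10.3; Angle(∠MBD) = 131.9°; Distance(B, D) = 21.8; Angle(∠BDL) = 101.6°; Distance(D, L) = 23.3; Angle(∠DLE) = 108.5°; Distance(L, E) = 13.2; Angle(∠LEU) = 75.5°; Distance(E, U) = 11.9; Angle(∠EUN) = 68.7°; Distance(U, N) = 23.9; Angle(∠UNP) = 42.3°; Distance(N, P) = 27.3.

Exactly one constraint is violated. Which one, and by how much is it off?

Distance(N, P) = 27.3 — off by 6.90.

M = (0.00, 0.00) ✓; MB at 97.00° ✓; |MB| = 10.30 ✓; ∠MBD = 131.9° ✓; |BD| = 21.80 ✓; ∠BDL = 101.6° ✓; |DL| = 23.30 ✓; ∠DLE = 108.5° ✓; |LE| = 13.20 ✓; ∠LEU = 75.50° ✓; |EU| = 11.90 ✓; ∠EUN = 68.70° ✓; |UN| = 23.90 ✓; ∠UNP = 42.30° ✓; |NP| = 20.40 ✗.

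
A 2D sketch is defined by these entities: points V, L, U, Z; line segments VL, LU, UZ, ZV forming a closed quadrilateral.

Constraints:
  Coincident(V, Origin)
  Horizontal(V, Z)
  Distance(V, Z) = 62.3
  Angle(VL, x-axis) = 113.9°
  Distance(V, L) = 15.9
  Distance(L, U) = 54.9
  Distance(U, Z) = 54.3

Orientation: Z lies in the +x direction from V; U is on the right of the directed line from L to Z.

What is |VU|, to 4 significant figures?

39.07

V is at the origin; VZ is horizontal with |VZ| = 62.3 and Z in +x, so Z = (62.3, 0). VL runs at 113.9° with |VL| = 15.9, so L = (-6.442, 14.54). U is determined by |LU| = 54.9 and |UZ| = 54.3 together: it lies at the intersection of circle(L, 54.9) and circle(Z, 54.3). With |LZ| = 70.26, the foot of the radical line on LZ is 35.60 from L and the perpendicular offset is √(54.9² − 35.60²) = 41.80. Taking the right-of-LZ solution: U = (19.74, -33.72).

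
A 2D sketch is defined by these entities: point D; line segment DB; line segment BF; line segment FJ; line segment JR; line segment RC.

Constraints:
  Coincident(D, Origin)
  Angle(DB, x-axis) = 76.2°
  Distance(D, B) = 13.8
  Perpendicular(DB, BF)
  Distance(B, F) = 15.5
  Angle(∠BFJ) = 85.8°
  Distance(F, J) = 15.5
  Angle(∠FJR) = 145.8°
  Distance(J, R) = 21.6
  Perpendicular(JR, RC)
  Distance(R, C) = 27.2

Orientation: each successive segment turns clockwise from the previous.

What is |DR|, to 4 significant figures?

18.61

∠BFJ = 85.8° gives FJ at -108.0° from the x-axis; with |FJ| = 15.5, J = (13.55, -5.037). ∠FJR = 145.8° gives JR at -142.2° from the x-axis; with |JR| = 21.6, R = (-3.513, -18.28). Then |DR| = |R − D| = 18.61.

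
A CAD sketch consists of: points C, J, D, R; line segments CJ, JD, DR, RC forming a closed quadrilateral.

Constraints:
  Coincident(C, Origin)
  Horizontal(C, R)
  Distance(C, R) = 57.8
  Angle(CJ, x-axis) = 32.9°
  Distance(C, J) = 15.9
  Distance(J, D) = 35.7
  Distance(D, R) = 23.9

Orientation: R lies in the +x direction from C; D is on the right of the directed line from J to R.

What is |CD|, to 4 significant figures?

42.56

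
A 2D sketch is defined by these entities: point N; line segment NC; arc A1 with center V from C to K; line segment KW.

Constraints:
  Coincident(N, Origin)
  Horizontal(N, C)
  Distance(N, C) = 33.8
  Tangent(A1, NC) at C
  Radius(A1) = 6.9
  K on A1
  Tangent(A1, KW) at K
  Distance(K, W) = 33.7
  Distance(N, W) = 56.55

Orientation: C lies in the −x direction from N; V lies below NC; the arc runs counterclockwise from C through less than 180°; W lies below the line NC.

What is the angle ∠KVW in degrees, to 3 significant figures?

78.4°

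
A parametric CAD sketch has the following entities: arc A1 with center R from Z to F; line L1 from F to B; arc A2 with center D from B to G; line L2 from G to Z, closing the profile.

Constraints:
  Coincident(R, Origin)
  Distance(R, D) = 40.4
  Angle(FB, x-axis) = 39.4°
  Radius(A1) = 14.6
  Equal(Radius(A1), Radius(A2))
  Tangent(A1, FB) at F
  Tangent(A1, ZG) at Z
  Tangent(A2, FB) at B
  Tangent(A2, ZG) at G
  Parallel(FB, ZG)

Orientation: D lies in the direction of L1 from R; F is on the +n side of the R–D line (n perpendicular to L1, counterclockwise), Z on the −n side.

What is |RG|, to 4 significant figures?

42.96

The slot axis is L1's direction at 39.4°, so u = (cos 39.4°, sin 39.4°) = (0.7727, 0.6347) and n = (−sin 39.4°, cos 39.4°) = (-0.6347, 0.7727). R is at the origin and D lies 40.4 along u from R, so D = 40.4·u = (31.22, 25.64). Tangency of A1 to both parallel lines with radius 14.6 puts F and Z at R ± 14.6·n: F = (-9.267, 11.28), Z = (9.267, -11.28). Equal radii place B and G the same way about D: B = D + 14.6·n = (21.95, 36.93), G = D − 14.6·n = (40.49, 14.36). Then |RG| = |G − R| = 42.96.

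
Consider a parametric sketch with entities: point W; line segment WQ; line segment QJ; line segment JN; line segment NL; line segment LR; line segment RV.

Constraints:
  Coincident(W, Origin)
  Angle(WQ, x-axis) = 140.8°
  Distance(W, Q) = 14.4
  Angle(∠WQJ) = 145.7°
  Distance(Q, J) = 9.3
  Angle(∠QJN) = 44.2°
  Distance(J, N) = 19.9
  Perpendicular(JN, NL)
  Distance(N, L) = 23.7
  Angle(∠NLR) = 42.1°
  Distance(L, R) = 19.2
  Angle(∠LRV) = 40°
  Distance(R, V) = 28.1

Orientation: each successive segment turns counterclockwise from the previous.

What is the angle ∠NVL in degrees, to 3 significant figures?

76.4°

∠NLR = 42.1° gives LR at 179° from the x-axis; with |LR| = 19.2, R = (-8.68, 10.8). ∠LRV = 40.0° gives RV at -41.2° from the x-axis; with |RV| = 28.1, V = (12.5, -7.74). Then cos ∠NVL = VN·VL / (|VN||VL|), giving 76.4°.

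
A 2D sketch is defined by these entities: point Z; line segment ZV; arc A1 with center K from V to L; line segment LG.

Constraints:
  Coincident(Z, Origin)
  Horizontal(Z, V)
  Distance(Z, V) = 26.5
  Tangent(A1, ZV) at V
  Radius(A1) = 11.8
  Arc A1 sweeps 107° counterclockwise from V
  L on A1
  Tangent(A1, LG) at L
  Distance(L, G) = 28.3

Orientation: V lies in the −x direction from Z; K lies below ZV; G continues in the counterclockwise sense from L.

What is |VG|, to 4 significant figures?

42.42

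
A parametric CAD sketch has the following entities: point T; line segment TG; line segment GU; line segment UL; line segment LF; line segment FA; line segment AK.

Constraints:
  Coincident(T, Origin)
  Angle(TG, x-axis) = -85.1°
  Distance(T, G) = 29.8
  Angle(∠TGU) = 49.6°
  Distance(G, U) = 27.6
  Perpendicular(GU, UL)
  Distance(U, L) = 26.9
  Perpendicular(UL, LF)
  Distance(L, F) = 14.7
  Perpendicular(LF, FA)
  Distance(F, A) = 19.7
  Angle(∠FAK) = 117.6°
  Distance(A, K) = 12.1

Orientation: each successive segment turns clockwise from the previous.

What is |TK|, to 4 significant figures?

21.54

T is at the origin; TG runs at -85.1° with length 29.8, so G = (2.545, -29.69). ∠TGU = 49.6° gives GU at 144.5° from the x-axis; with |GU| = 27.6, U = (-19.92, -13.66). The perpendicularity gives UL at right angles to GU, so UL runs at 54.50°; with |UL| = 26.9, L = (-4.303, 8.236). UL ⟂ LF, so LF runs at -35.50°; with |LF| = 14.7, F = (7.664, -0.3003). LF is perpendicular to FA, so FA runs at -125.5°; with |FA| = 19.7, A = (-3.776, -16.34). ∠FAK = 117.6° gives AK at 172.1° from the x-axis; with |AK| = 12.1, K = (-15.76, -14.68). Then |TK| = |K − T| = 21.54.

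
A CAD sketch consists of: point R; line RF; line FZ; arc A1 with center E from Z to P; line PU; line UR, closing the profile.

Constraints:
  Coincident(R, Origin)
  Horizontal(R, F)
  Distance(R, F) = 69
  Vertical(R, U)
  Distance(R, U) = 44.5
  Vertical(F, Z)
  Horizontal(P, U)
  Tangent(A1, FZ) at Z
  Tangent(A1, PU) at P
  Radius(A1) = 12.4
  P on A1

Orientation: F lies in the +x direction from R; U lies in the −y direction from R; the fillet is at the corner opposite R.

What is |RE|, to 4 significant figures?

65.07

R is at the origin; R and F share the same y with |RF| = 69.0 and F on the +x side, so F = (69.00, 0.000). R and U share the same x with |RU| = 44.5 and U on the −y side, so U = (0.000, -44.50). The virtual corner opposite R is at (69.00, -44.50). Since A1 is tangent to FZ there, EZ ⟂ FZ and since A1 is tangent to PU there, EP ⟂ PU, with radius 12.4, so the center E sits 12.4 in from both sides at E = (56.60, -32.10). Then |RE| = |E − R| = 65.07.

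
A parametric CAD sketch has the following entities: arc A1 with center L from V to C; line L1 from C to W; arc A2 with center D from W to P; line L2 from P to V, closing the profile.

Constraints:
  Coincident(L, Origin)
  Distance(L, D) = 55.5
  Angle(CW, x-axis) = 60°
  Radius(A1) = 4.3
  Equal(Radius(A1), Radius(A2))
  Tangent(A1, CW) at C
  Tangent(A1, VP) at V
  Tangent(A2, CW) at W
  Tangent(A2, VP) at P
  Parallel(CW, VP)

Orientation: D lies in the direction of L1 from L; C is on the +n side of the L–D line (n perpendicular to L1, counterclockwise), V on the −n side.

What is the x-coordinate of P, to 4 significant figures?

31.47

The slot axis is L1's direction at 60.0°, so u = (cos 60.0°, sin 60.0°) = (0.5000, 0.8660) and n = (−sin 60.0°, cos 60.0°) = (-0.8660, 0.5000). L is at the origin and D lies 55.5 along u from L, so D = 55.5·u = (27.75, 48.06). Tangency of A1 to both parallel lines with radius 4.3 puts C and V at L ± 4.3·n: C = (-3.724, 2.150), V = (3.724, -2.150). Equal radii place W and P the same way about D: W = D + 4.3·n = (24.03, 50.21), P = D − 4.3·n = (31.47, 45.91). So P.x = 31.47.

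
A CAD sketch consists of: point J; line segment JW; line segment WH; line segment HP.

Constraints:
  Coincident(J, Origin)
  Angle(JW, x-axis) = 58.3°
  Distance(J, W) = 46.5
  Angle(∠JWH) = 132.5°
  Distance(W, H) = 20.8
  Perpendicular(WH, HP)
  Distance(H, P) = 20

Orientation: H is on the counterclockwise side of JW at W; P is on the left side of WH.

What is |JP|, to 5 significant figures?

54.133

J is at the origin; JW runs at 58.3° with length 46.5, so W = 46.5·(cos 58.3°, sin 58.3°) = (24.434, 39.563). ∠JWH = 132.5°, so WH runs at 58.3° + (180° − 132.5°) = 105.80° from the x-axis; with |WH| = 20.8, H = W + 20.8·(cos 105.80°, sin 105.80°) = (18.771, 59.577). The perpendicularity gives HP at right angles to WH; with |HP| = 20.0 on the left of WH, P = H + 20.0·(-0.96222, -0.27228) = (-0.47336, 54.131). Then |JP| = |P − J| = 54.133.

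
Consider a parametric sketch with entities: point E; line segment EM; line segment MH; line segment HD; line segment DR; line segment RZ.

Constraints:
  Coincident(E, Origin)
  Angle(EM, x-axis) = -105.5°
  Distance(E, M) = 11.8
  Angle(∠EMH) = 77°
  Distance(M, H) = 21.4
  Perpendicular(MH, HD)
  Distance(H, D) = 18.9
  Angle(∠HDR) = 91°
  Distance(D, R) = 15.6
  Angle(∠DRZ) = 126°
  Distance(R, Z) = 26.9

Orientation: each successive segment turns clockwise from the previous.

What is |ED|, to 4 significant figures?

20.15

E is at the origin; EM runs at -105.5° with length 11.8, so M = (-3.153, -11.37). ∠EMH = 77.0° gives MH at 151.5° from the x-axis; with |MH| = 21.4, H = (-21.96, -1.160). The perpendicularity gives HD at right angles to MH, so HD runs at 61.50°; with |HD| = 18.9, D = (-12.94, 15.45). Then |ED| = |D − E| = 20.15.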